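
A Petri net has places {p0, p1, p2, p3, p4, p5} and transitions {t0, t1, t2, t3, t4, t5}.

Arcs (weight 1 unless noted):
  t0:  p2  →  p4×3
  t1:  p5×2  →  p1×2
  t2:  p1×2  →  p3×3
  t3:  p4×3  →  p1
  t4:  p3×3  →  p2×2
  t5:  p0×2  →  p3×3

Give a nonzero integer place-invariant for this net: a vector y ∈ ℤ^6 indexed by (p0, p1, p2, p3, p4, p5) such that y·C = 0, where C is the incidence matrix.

Incidence matrix C (rows=places, cols=transitions):
       t0   t1   t2   t3   t4   t5
   p0   0    0    0    0    0   -2
   p1   0    2   -2    1    0    0
   p2  -1    0    0    0    2    0
   p3   0    0    3    0   -3    3
   p4   3    0    0   -3    0    0
   p5   0   -2    0    0    0    0

Candidate y = [3, 3, 3, 2, 1, 3]; check y·C column-wise:
  col t0: 3·0 + 3·0 + 3·-1 + 2·0 + 1·3 + 3·0 = 0
  col t1: 3·0 + 3·2 + 3·0 + 2·0 + 1·0 + 3·-2 = 0
  col t2: 3·0 + 3·-2 + 3·0 + 2·3 + 1·0 + 3·0 = 0
  col t3: 3·0 + 3·1 + 3·0 + 2·0 + 1·-3 + 3·0 = 0
  col t4: 3·0 + 3·0 + 3·2 + 2·-3 + 1·0 + 3·0 = 0
  col t5: 3·-2 + 3·0 + 3·0 + 2·3 + 1·0 + 3·0 = 0

y = (p0:3, p1:3, p2:3, p3:2, p4:1, p5:3)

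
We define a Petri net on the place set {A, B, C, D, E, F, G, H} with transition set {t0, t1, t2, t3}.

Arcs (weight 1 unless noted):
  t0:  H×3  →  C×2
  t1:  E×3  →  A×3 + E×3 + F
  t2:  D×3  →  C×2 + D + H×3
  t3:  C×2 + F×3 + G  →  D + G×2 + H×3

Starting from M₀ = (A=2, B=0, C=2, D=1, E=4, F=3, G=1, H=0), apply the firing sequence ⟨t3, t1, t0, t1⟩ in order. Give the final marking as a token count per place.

step 1: fire t3:  (A=2, B=0, C=2, D=1, E=4, F=3, G=1, H=0) → (A=2, B=0, C=0, D=2, E=4, F=0, G=2, H=3)
step 2: fire t1:  (A=2, B=0, C=0, D=2, E=4, F=0, G=2, H=3) → (A=5, B=0, C=0, D=2, E=4, F=1, G=2, H=3)
step 3: fire t0:  (A=5, B=0, C=0, D=2, E=4, F=1, G=2, H=3) → (A=5, B=0, C=2, D=2, E=4, F=1, G=2, H=0)
step 4: fire t1:  (A=5, B=0, C=2, D=2, E=4, F=1, G=2, H=0) → (A=8, B=0, C=2, D=2, E=4, F=2, G=2, H=0)

(A=8, B=0, C=2, D=2, E=4, F=2, G=2, H=0)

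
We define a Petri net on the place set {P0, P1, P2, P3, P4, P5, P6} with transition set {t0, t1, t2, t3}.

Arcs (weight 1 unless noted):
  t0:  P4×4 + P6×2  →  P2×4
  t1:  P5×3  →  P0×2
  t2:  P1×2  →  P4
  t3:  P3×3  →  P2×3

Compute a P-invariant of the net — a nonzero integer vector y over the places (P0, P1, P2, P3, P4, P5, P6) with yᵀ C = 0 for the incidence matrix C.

y = (P0:0, P1:1, P2:2, P3:2, P4:2, P5:0, P6:0)

Incidence matrix C (rows=places, cols=transitions):
       t0   t1   t2   t3
   P0   0    2    0    0
   P1   0    0   -2    0
   P2   4    0    0    3
   P3   0    0    0   -3
   P4  -4    0    1    0
   P5   0   -3    0    0
   P6  -2    0    0    0

Candidate y = [0, 1, 2, 2, 2, 0, 0]; check y·C column-wise:
  col t0: 1·0 + 2·4 + 2·0 + 2·-4 + 0·-2 = 0
  col t1: 0·2 + 1·0 + 2·0 + 2·0 + 2·0 + 0·-3 = 0
  col t2: 1·-2 + 2·0 + 2·0 + 2·1 = 0
  col t3: 1·0 + 2·3 + 2·-3 + 2·0 = 0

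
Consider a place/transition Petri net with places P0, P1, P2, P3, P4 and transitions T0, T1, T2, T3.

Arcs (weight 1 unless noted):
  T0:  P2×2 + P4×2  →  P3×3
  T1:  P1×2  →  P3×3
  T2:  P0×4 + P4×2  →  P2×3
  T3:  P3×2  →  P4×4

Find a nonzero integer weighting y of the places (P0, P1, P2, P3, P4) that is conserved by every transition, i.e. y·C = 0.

y = (P0:1, P1:3, P2:2, P3:2, P4:1)

Incidence matrix C (rows=places, cols=transitions):
       T0   T1   T2   T3
   P0   0    0   -4    0
   P1   0   -2    0    0
   P2  -2    0    3    0
   P3   3    3    0   -2
   P4  -2    0   -2    4

Candidate y = [1, 3, 2, 2, 1]; check y·C column-wise:
  col T0: 1·0 + 3·0 + 2·-2 + 2·3 + 1·-2 = 0
  col T1: 1·0 + 3·-2 + 2·0 + 2·3 + 1·0 = 0
  col T2: 1·-4 + 3·0 + 2·3 + 2·0 + 1·-2 = 0
  col T3: 1·0 + 3·0 + 2·0 + 2·-2 + 1·4 = 0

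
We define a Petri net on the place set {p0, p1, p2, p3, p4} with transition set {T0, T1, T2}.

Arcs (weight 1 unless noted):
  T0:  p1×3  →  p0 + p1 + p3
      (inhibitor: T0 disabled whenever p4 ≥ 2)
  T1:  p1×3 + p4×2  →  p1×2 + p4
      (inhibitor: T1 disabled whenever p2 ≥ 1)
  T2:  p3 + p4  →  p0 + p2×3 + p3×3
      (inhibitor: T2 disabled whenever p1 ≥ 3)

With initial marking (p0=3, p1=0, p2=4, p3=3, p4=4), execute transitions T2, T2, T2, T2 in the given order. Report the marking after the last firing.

step 1: fire T2:  (p0=3, p1=0, p2=4, p3=3, p4=4) → (p0=4, p1=0, p2=7, p3=5, p4=3)
step 2: fire T2:  (p0=4, p1=0, p2=7, p3=5, p4=3) → (p0=5, p1=0, p2=10, p3=7, p4=2)
step 3: fire T2:  (p0=5, p1=0, p2=10, p3=7, p4=2) → (p0=6, p1=0, p2=13, p3=9, p4=1)
step 4: fire T2:  (p0=6, p1=0, p2=13, p3=9, p4=1) → (p0=7, p1=0, p2=16, p3=11, p4=0)

(p0=7, p1=0, p2=16, p3=11, p4=0)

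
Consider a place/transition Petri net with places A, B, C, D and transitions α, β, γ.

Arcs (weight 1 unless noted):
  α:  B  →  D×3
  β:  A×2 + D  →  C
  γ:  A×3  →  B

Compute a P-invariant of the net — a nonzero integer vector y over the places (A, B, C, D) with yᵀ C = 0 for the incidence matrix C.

Incidence matrix C (rows=places, cols=transitions):
        α    β    γ
    A   0   -2   -3
    B  -1    0    1
    C   0    1    0
    D   3   -1    0

Candidate y = [1, 3, 3, 1]; check y·C column-wise:
  col α: 1·0 + 3·-1 + 3·0 + 1·3 = 0
  col β: 1·-2 + 3·0 + 3·1 + 1·-1 = 0
  col γ: 1·-3 + 3·1 + 3·0 + 1·0 = 0

y = (A:1, B:3, C:3, D:1)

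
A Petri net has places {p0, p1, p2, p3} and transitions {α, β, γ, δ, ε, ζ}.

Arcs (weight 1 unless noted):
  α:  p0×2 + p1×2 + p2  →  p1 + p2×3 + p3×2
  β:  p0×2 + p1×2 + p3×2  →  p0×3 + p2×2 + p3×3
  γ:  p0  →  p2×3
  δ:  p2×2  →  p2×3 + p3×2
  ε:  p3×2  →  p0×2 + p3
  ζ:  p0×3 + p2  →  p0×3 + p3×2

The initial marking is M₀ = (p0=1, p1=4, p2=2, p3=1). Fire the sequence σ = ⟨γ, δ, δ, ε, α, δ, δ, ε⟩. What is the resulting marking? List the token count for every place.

step 1: fire γ:  (p0=1, p1=4, p2=2, p3=1) → (p0=0, p1=4, p2=5, p3=1)
step 2: fire δ:  (p0=0, p1=4, p2=5, p3=1) → (p0=0, p1=4, p2=6, p3=3)
step 3: fire δ:  (p0=0, p1=4, p2=6, p3=3) → (p0=0, p1=4, p2=7, p3=5)
step 4: fire ε:  (p0=0, p1=4, p2=7, p3=5) → (p0=2, p1=4, p2=7, p3=4)
step 5: fire α:  (p0=2, p1=4, p2=7, p3=4) → (p0=0, p1=3, p2=9, p3=6)
step 6: fire δ:  (p0=0, p1=3, p2=9, p3=6) → (p0=0, p1=3, p2=10, p3=8)
step 7: fire δ:  (p0=0, p1=3, p2=10, p3=8) → (p0=0, p1=3, p2=11, p3=10)
step 8: fire ε:  (p0=0, p1=3, p2=11, p3=10) → (p0=2, p1=3, p2=11, p3=9)

(p0=2, p1=3, p2=11, p3=9)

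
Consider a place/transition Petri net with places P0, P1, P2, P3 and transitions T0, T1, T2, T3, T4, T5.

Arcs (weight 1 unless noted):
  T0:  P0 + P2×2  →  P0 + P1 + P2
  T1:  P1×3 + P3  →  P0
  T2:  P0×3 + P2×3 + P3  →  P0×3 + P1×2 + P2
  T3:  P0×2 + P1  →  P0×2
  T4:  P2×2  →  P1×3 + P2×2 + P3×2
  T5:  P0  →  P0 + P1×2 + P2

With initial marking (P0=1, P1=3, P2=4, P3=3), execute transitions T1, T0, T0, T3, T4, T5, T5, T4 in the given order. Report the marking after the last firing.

step 1: fire T1:  (P0=1, P1=3, P2=4, P3=3) → (P0=2, P1=0, P2=4, P3=2)
step 2: fire T0:  (P0=2, P1=0, P2=4, P3=2) → (P0=2, P1=1, P2=3, P3=2)
step 3: fire T0:  (P0=2, P1=1, P2=3, P3=2) → (P0=2, P1=2, P2=2, P3=2)
step 4: fire T3:  (P0=2, P1=2, P2=2, P3=2) → (P0=2, P1=1, P2=2, P3=2)
step 5: fire T4:  (P0=2, P1=1, P2=2, P3=2) → (P0=2, P1=4, P2=2, P3=4)
step 6: fire T5:  (P0=2, P1=4, P2=2, P3=4) → (P0=2, P1=6, P2=3, P3=4)
step 7: fire T5:  (P0=2, P1=6, P2=3, P3=4) → (P0=2, P1=8, P2=4, P3=4)
step 8: fire T4:  (P0=2, P1=8, P2=4, P3=4) → (P0=2, P1=11, P2=4, P3=6)

(P0=2, P1=11, P2=4, P3=6)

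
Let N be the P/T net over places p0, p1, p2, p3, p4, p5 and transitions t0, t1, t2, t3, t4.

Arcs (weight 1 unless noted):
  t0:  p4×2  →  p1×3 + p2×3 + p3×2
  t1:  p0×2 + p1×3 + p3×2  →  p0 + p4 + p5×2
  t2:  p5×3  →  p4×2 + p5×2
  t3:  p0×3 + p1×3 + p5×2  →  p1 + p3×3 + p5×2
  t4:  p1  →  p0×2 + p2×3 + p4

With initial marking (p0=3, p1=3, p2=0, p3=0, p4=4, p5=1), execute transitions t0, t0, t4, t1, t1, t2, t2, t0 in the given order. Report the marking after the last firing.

(p0=3, p1=5, p2=12, p3=2, p4=5, p5=3)

step 1: fire t0:  (p0=3, p1=3, p2=0, p3=0, p4=4, p5=1) → (p0=3, p1=6, p2=3, p3=2, p4=2, p5=1)
step 2: fire t0:  (p0=3, p1=6, p2=3, p3=2, p4=2, p5=1) → (p0=3, p1=9, p2=6, p3=4, p4=0, p5=1)
step 3: fire t4:  (p0=3, p1=9, p2=6, p3=4, p4=0, p5=1) → (p0=5, p1=8, p2=9, p3=4, p4=1, p5=1)
step 4: fire t1:  (p0=5, p1=8, p2=9, p3=4, p4=1, p5=1) → (p0=4, p1=5, p2=9, p3=2, p4=2, p5=3)
step 5: fire t1:  (p0=4, p1=5, p2=9, p3=2, p4=2, p5=3) → (p0=3, p1=2, p2=9, p3=0, p4=3, p5=5)
step 6: fire t2:  (p0=3, p1=2, p2=9, p3=0, p4=3, p5=5) → (p0=3, p1=2, p2=9, p3=0, p4=5, p5=4)
step 7: fire t2:  (p0=3, p1=2, p2=9, p3=0, p4=5, p5=4) → (p0=3, p1=2, p2=9, p3=0, p4=7, p5=3)
step 8: fire t0:  (p0=3, p1=2, p2=9, p3=0, p4=7, p5=3) → (p0=3, p1=5, p2=12, p3=2, p4=5, p5=3)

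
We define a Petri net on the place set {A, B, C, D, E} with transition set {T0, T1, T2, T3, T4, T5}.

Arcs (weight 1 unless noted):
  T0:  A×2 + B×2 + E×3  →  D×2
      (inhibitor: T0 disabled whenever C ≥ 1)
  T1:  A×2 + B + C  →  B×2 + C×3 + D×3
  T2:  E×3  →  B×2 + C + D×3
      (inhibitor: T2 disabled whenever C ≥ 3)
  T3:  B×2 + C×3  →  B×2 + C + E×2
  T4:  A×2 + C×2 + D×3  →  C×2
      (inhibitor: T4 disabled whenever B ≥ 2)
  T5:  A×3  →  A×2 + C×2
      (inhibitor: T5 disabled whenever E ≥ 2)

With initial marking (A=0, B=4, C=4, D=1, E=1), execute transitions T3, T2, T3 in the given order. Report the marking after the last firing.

step 1: fire T3:  (A=0, B=4, C=4, D=1, E=1) → (A=0, B=4, C=2, D=1, E=3)
step 2: fire T2:  (A=0, B=4, C=2, D=1, E=3) → (A=0, B=6, C=3, D=4, E=0)
step 3: fire T3:  (A=0, B=6, C=3, D=4, E=0) → (A=0, B=6, C=1, D=4, E=2)

(A=0, B=6, C=1, D=4, E=2)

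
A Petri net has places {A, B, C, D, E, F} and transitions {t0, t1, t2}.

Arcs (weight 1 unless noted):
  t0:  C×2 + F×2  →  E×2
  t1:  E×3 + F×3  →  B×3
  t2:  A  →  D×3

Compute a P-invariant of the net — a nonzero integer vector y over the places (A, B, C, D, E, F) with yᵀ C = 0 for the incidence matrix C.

Incidence matrix C (rows=places, cols=transitions):
       t0   t1   t2
    A   0    0   -1
    B   0    3    0
    C  -2    0    0
    D   0    0    3
    E   2   -3    0
    F  -2   -3    0

Candidate y = [3, 0, 0, 1, 0, 0]; check y·C column-wise:
  col t0: 3·0 + 0·-2 + 1·0 + 0·2 + 0·-2 = 0
  col t1: 3·0 + 0·3 + 1·0 + 0·-3 + 0·-3 = 0
  col t2: 3·-1 + 1·3 = 0

y = (A:3, B:0, C:0, D:1, E:0, F:0)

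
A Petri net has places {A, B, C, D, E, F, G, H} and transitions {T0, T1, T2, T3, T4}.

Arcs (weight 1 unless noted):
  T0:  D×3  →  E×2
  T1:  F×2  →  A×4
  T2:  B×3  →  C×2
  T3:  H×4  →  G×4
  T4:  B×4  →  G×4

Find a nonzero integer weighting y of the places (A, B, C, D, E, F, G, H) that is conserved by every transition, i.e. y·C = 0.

y = (A:0, B:0, C:0, D:2, E:3, F:0, G:0, H:0)

Incidence matrix C (rows=places, cols=transitions):
       T0   T1   T2   T3   T4
    A   0    4    0    0    0
    B   0    0   -3    0   -4
    C   0    0    2    0    0
    D  -3    0    0    0    0
    E   2    0    0    0    0
    F   0   -2    0    0    0
    G   0    0    0    4    4
    H   0    0    0   -4    0

Candidate y = [0, 0, 0, 2, 3, 0, 0, 0]; check y·C column-wise:
  col T0: 2·-3 + 3·2 = 0
  col T1: 0·4 + 2·0 + 3·0 + 0·-2 = 0
  col T2: 0·-3 + 0·2 + 2·0 + 3·0 = 0
  col T3: 2·0 + 3·0 + 0·4 + 0·-4 = 0
  col T4: 0·-4 + 2·0 + 3·0 + 0·4 = 0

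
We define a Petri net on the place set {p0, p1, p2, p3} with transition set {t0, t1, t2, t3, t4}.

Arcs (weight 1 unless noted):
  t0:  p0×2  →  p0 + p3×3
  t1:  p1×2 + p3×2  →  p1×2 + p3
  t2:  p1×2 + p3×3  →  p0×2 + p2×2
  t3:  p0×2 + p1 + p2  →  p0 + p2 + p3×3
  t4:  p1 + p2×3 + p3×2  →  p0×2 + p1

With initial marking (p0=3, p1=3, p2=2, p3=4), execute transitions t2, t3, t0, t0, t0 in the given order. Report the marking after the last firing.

step 1: fire t2:  (p0=3, p1=3, p2=2, p3=4) → (p0=5, p1=1, p2=4, p3=1)
step 2: fire t3:  (p0=5, p1=1, p2=4, p3=1) → (p0=4, p1=0, p2=4, p3=4)
step 3: fire t0:  (p0=4, p1=0, p2=4, p3=4) → (p0=3, p1=0, p2=4, p3=7)
step 4: fire t0:  (p0=3, p1=0, p2=4, p3=7) → (p0=2, p1=0, p2=4, p3=10)
step 5: fire t0:  (p0=2, p1=0, p2=4, p3=10) → (p0=1, p1=0, p2=4, p3=13)

(p0=1, p1=0, p2=4, p3=13)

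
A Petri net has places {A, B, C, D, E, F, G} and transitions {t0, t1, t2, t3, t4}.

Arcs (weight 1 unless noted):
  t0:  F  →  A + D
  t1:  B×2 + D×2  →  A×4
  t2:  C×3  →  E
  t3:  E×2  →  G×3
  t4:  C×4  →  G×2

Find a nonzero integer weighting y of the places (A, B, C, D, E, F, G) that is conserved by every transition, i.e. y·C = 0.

y = (A:1, B:3, C:0, D:-1, E:0, F:0, G:0)

Incidence matrix C (rows=places, cols=transitions):
       t0   t1   t2   t3   t4
    A   1    4    0    0    0
    B   0   -2    0    0    0
    C   0    0   -3    0   -4
    D   1   -2    0    0    0
    E   0    0    1   -2    0
    F  -1    0    0    0    0
    G   0    0    0    3    2

Candidate y = [1, 3, 0, -1, 0, 0, 0]; check y·C column-wise:
  col t0: 1·1 + 3·0 + -1·1 + 0·-1 = 0
  col t1: 1·4 + 3·-2 + -1·-2 = 0
  col t2: 1·0 + 3·0 + 0·-3 + -1·0 + 0·1 = 0
  col t3: 1·0 + 3·0 + -1·0 + 0·-2 + 0·3 = 0
  col t4: 1·0 + 3·0 + 0·-4 + -1·0 + 0·2 = 0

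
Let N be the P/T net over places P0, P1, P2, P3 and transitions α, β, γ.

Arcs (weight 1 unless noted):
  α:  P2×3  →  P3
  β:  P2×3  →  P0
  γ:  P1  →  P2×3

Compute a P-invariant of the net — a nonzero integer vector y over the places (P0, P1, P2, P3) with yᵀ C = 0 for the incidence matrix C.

y = (P0:3, P1:3, P2:1, P3:3)

Incidence matrix C (rows=places, cols=transitions):
        α    β    γ
   P0   0    1    0
   P1   0    0   -1
   P2  -3   -3    3
   P3   1    0    0

Candidate y = [3, 3, 1, 3]; check y·C column-wise:
  col α: 3·0 + 3·0 + 1·-3 + 3·1 = 0
  col β: 3·1 + 3·0 + 1·-3 + 3·0 = 0
  col γ: 3·0 + 3·-1 + 1·3 + 3·0 = 0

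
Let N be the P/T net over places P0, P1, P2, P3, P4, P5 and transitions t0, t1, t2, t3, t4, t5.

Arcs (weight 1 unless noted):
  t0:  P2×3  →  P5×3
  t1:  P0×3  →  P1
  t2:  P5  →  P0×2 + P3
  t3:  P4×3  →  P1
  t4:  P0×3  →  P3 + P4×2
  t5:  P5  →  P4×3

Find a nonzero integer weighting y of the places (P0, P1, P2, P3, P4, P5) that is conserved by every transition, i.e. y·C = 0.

Incidence matrix C (rows=places, cols=transitions):
       t0   t1   t2   t3   t4   t5
   P0   0   -3    2    0   -3    0
   P1   0    1    0    1    0    0
   P2  -3    0    0    0    0    0
   P3   0    0    1    0    1    0
   P4   0    0    0   -3    2    3
   P5   3    0   -1    0    0   -1

Candidate y = [1, 3, 3, 1, 1, 3]; check y·C column-wise:
  col t0: 1·0 + 3·0 + 3·-3 + 1·0 + 1·0 + 3·3 = 0
  col t1: 1·-3 + 3·1 + 3·0 + 1·0 + 1·0 + 3·0 = 0
  col t2: 1·2 + 3·0 + 3·0 + 1·1 + 1·0 + 3·-1 = 0
  col t3: 1·0 + 3·1 + 3·0 + 1·0 + 1·-3 + 3·0 = 0
  col t4: 1·-3 + 3·0 + 3·0 + 1·1 + 1·2 + 3·0 = 0
  col t5: 1·0 + 3·0 + 3·0 + 1·0 + 1·3 + 3·-1 = 0

y = (P0:1, P1:3, P2:3, P3:1, P4:1, P5:3)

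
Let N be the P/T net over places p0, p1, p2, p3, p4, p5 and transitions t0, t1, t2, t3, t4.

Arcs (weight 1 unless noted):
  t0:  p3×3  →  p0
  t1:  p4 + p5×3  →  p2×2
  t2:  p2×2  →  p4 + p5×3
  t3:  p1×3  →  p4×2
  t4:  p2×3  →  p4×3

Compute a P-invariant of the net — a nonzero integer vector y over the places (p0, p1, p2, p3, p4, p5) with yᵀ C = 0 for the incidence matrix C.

Incidence matrix C (rows=places, cols=transitions):
       t0   t1   t2   t3   t4
   p0   1    0    0    0    0
   p1   0    0    0   -3    0
   p2   0    2   -2    0   -3
   p3  -3    0    0    0    0
   p4   0   -1    1    2    3
   p5   0   -3    3    0    0

Candidate y = [3, 0, 0, 1, 0, 0]; check y·C column-wise:
  col t0: 3·1 + 1·-3 = 0
  col t1: 3·0 + 0·2 + 1·0 + 0·-1 + 0·-3 = 0
  col t2: 3·0 + 0·-2 + 1·0 + 0·1 + 0·3 = 0
  col t3: 3·0 + 0·-3 + 1·0 + 0·2 = 0
  col t4: 3·0 + 0·-3 + 1·0 + 0·3 = 0

y = (p0:3, p1:0, p2:0, p3:1, p4:0, p5:0)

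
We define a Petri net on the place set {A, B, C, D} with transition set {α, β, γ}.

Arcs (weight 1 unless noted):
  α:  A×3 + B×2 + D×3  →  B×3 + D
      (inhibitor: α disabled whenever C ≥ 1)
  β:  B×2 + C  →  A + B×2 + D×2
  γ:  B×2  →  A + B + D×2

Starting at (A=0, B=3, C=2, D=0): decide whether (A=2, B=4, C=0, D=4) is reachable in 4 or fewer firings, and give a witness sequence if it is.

depth 0: 1 marking
depth 1: 3 markings reached so far
depth 2: 6 markings reached so far
depth 3: 8 markings reached so far
depth 4: 10 markings reached so far
target is not among the 10 markings reachable within 4 steps

NO — not reachable within 4 firings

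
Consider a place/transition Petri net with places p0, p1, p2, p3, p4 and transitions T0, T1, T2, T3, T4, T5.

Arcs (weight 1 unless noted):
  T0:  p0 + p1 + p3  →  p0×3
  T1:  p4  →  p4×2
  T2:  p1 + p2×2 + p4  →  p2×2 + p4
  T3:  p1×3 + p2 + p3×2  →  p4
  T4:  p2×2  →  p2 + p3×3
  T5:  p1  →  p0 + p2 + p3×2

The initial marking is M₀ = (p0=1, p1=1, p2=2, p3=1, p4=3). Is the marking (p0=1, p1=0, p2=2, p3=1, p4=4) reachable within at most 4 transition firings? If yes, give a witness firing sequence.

step 1: fire T1:  (p0=1, p1=1, p2=2, p3=1, p4=3) → (p0=1, p1=1, p2=2, p3=1, p4=4)
step 2: fire T2:  (p0=1, p1=1, p2=2, p3=1, p4=4) → (p0=1, p1=0, p2=2, p3=1, p4=4)

YES — reachable via ⟨T1, T2⟩ (2 firings)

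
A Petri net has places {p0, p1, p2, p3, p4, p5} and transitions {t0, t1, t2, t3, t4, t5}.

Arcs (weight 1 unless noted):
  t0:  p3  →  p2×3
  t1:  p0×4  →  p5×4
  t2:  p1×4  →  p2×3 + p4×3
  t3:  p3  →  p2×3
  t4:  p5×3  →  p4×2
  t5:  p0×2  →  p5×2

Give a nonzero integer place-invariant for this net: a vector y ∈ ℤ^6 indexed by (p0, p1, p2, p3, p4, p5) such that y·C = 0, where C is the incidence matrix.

y = (p0:0, p1:3, p2:4, p3:12, p4:0, p5:0)

Incidence matrix C (rows=places, cols=transitions):
       t0   t1   t2   t3   t4   t5
   p0   0   -4    0    0    0   -2
   p1   0    0   -4    0    0    0
   p2   3    0    3    3    0    0
   p3  -1    0    0   -1    0    0
   p4   0    0    3    0    2    0
   p5   0    4    0    0   -3    2

Candidate y = [0, 3, 4, 12, 0, 0]; check y·C column-wise:
  col t0: 3·0 + 4·3 + 12·-1 = 0
  col t1: 0·-4 + 3·0 + 4·0 + 12·0 + 0·4 = 0
  col t2: 3·-4 + 4·3 + 12·0 + 0·3 = 0
  col t3: 3·0 + 4·3 + 12·-1 = 0
  col t4: 3·0 + 4·0 + 12·0 + 0·2 + 0·-3 = 0
  col t5: 0·-2 + 3·0 + 4·0 + 12·0 + 0·2 = 0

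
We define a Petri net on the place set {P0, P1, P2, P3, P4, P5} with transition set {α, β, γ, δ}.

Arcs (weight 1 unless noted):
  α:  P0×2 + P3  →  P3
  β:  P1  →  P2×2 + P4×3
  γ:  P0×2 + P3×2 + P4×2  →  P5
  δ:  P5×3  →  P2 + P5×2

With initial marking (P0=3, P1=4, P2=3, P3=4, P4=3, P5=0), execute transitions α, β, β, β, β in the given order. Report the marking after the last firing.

(P0=1, P1=0, P2=11, P3=4, P4=15, P5=0)

step 1: fire α:  (P0=3, P1=4, P2=3, P3=4, P4=3, P5=0) → (P0=1, P1=4, P2=3, P3=4, P4=3, P5=0)
step 2: fire β:  (P0=1, P1=4, P2=3, P3=4, P4=3, P5=0) → (P0=1, P1=3, P2=5, P3=4, P4=6, P5=0)
step 3: fire β:  (P0=1, P1=3, P2=5, P3=4, P4=6, P5=0) → (P0=1, P1=2, P2=7, P3=4, P4=9, P5=0)
step 4: fire β:  (P0=1, P1=2, P2=7, P3=4, P4=9, P5=0) → (P0=1, P1=1, P2=9, P3=4, P4=12, P5=0)
step 5: fire β:  (P0=1, P1=1, P2=9, P3=4, P4=12, P5=0) → (P0=1, P1=0, P2=11, P3=4, P4=15, P5=0)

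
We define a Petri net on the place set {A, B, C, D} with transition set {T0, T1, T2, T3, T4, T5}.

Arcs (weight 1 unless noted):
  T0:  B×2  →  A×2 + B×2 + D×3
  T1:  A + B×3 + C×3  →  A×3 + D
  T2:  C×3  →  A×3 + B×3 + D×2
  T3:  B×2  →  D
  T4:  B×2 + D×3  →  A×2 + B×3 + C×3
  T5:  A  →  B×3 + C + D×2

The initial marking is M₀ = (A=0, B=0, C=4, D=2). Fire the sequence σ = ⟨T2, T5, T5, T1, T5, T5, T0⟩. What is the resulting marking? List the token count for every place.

step 1: fire T2:  (A=0, B=0, C=4, D=2) → (A=3, B=3, C=1, D=4)
step 2: fire T5:  (A=3, B=3, C=1, D=4) → (A=2, B=6, C=2, D=6)
step 3: fire T5:  (A=2, B=6, C=2, D=6) → (A=1, B=9, C=3, D=8)
step 4: fire T1:  (A=1, B=9, C=3, D=8) → (A=3, B=6, C=0, D=9)
step 5: fire T5:  (A=3, B=6, C=0, D=9) → (A=2, B=9, C=1, D=11)
step 6: fire T5:  (A=2, B=9, C=1, D=11) → (A=1, B=12, C=2, D=13)
step 7: fire T0:  (A=1, B=12, C=2, D=13) → (A=3, B=12, C=2, D=16)

(A=3, B=12, C=2, D=16)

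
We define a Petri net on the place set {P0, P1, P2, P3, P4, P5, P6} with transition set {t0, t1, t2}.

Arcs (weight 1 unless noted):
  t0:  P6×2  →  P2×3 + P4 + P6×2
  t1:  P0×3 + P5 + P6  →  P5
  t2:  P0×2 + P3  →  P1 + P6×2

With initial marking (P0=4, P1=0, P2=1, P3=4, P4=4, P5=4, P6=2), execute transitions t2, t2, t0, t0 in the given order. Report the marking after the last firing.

step 1: fire t2:  (P0=4, P1=0, P2=1, P3=4, P4=4, P5=4, P6=2) → (P0=2, P1=1, P2=1, P3=3, P4=4, P5=4, P6=4)
step 2: fire t2:  (P0=2, P1=1, P2=1, P3=3, P4=4, P5=4, P6=4) → (P0=0, P1=2, P2=1, P3=2, P4=4, P5=4, P6=6)
step 3: fire t0:  (P0=0, P1=2, P2=1, P3=2, P4=4, P5=4, P6=6) → (P0=0, P1=2, P2=4, P3=2, P4=5, P5=4, P6=6)
step 4: fire t0:  (P0=0, P1=2, P2=4, P3=2, P4=5, P5=4, P6=6) → (P0=0, P1=2, P2=7, P3=2, P4=6, P5=4, P6=6)

(P0=0, P1=2, P2=7, P3=2, P4=6, P5=4, P6=6)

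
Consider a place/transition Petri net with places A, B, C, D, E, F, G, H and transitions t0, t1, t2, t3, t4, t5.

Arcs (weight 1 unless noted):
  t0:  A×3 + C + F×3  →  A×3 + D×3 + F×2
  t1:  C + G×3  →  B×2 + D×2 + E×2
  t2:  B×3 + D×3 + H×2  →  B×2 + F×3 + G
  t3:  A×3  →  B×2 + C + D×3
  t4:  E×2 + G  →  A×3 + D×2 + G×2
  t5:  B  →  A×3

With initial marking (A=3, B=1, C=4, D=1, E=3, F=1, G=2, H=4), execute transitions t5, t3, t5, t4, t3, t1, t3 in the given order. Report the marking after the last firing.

step 1: fire t5:  (A=3, B=1, C=4, D=1, E=3, F=1, G=2, H=4) → (A=6, B=0, C=4, D=1, E=3, F=1, G=2, H=4)
step 2: fire t3:  (A=6, B=0, C=4, D=1, E=3, F=1, G=2, H=4) → (A=3, B=2, C=5, D=4, E=3, F=1, G=2, H=4)
step 3: fire t5:  (A=3, B=2, C=5, D=4, E=3, F=1, G=2, H=4) → (A=6, B=1, C=5, D=4, E=3, F=1, G=2, H=4)
step 4: fire t4:  (A=6, B=1, C=5, D=4, E=3, F=1, G=2, H=4) → (A=9, B=1, C=5, D=6, E=1, F=1, G=3, H=4)
step 5: fire t3:  (A=9, B=1, C=5, D=6, E=1, F=1, G=3, H=4) → (A=6, B=3, C=6, D=9, E=1, F=1, G=3, H=4)
step 6: fire t1:  (A=6, B=3, C=6, D=9, E=1, F=1, G=3, H=4) → (A=6, B=5, C=5, D=11, E=3, F=1, G=0, H=4)
step 7: fire t3:  (A=6, B=5, C=5, D=11, E=3, F=1, G=0, H=4) → (A=3, B=7, C=6, D=14, E=3, F=1, G=0, H=4)

(A=3, B=7, C=6, D=14, E=3, F=1, G=0, H=4)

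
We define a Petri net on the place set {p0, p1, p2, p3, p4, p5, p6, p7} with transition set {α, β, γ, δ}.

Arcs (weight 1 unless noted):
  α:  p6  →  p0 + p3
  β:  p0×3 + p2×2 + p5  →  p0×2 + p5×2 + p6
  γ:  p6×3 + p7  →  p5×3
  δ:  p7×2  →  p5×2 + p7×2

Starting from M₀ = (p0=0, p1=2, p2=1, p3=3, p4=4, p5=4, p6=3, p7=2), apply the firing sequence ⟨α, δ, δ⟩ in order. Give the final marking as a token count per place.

step 1: fire α:  (p0=0, p1=2, p2=1, p3=3, p4=4, p5=4, p6=3, p7=2) → (p0=1, p1=2, p2=1, p3=4, p4=4, p5=4, p6=2, p7=2)
step 2: fire δ:  (p0=1, p1=2, p2=1, p3=4, p4=4, p5=4, p6=2, p7=2) → (p0=1, p1=2, p2=1, p3=4, p4=4, p5=6, p6=2, p7=2)
step 3: fire δ:  (p0=1, p1=2, p2=1, p3=4, p4=4, p5=6, p6=2, p7=2) → (p0=1, p1=2, p2=1, p3=4, p4=4, p5=8, p6=2, p7=2)

(p0=1, p1=2, p2=1, p3=4, p4=4, p5=8, p6=2, p7=2)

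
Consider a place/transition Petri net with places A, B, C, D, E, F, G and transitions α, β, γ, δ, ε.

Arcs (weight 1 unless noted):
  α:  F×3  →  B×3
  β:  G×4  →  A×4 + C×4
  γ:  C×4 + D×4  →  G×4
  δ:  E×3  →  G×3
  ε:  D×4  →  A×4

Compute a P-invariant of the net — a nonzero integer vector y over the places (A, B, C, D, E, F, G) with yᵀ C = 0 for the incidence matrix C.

y = (A:1, B:0, C:-1, D:1, E:0, F:0, G:0)

Incidence matrix C (rows=places, cols=transitions):
        α    β    γ    δ    ε
    A   0    4    0    0    4
    B   3    0    0    0    0
    C   0    4   -4    0    0
    D   0    0   -4    0   -4
    E   0    0    0   -3    0
    F  -3    0    0    0    0
    G   0   -4    4    3    0

Candidate y = [1, 0, -1, 1, 0, 0, 0]; check y·C column-wise:
  col α: 1·0 + 0·3 + -1·0 + 1·0 + 0·-3 = 0
  col β: 1·4 + -1·4 + 1·0 + 0·-4 = 0
  col γ: 1·0 + -1·-4 + 1·-4 + 0·4 = 0
  col δ: 1·0 + -1·0 + 1·0 + 0·-3 + 0·3 = 0
  col ε: 1·4 + -1·0 + 1·-4 = 0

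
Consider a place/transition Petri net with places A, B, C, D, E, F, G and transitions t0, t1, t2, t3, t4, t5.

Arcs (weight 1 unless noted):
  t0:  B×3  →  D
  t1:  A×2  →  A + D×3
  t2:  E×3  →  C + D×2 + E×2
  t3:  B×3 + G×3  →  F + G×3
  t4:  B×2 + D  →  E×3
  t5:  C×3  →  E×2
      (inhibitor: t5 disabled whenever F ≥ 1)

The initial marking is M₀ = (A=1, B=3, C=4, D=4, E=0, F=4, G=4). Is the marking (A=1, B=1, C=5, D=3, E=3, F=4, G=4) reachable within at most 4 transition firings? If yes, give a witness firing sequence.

depth 0: 1 marking
depth 1: 4 markings reached so far
depth 2: 5 markings reached so far
depth 3: 5 markings reached so far
(frontier empty at depth 3; search complete)
target is not among the 5 markings reachable within 4 steps

NO — not reachable within 4 firings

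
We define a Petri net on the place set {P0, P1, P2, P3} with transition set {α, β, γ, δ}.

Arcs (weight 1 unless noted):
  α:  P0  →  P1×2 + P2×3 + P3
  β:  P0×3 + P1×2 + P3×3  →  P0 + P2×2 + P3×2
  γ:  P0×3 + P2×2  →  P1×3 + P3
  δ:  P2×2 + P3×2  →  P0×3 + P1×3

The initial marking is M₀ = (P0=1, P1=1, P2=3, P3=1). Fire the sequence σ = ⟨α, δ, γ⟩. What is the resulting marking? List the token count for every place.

(P0=0, P1=9, P2=2, P3=1)

step 1: fire α:  (P0=1, P1=1, P2=3, P3=1) → (P0=0, P1=3, P2=6, P3=2)
step 2: fire δ:  (P0=0, P1=3, P2=6, P3=2) → (P0=3, P1=6, P2=4, P3=0)
step 3: fire γ:  (P0=3, P1=6, P2=4, P3=0) → (P0=0, P1=9, P2=2, P3=1)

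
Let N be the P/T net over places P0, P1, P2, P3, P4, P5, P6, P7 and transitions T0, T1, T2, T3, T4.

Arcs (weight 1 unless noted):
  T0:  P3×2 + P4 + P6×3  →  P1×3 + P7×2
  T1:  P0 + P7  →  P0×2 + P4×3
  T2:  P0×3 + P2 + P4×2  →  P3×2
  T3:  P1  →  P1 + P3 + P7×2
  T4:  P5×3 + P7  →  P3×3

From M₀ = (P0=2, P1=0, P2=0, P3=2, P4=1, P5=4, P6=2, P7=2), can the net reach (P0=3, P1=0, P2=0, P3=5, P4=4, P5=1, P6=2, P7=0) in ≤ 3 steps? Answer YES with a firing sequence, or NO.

YES — reachable via ⟨T1, T4⟩ (2 firings)

step 1: fire T1:  (P0=2, P1=0, P2=0, P3=2, P4=1, P5=4, P6=2, P7=2) → (P0=3, P1=0, P2=0, P3=2, P4=4, P5=4, P6=2, P7=1)
step 2: fire T4:  (P0=3, P1=0, P2=0, P3=2, P4=4, P5=4, P6=2, P7=1) → (P0=3, P1=0, P2=0, P3=5, P4=4, P5=1, P6=2, P7=0)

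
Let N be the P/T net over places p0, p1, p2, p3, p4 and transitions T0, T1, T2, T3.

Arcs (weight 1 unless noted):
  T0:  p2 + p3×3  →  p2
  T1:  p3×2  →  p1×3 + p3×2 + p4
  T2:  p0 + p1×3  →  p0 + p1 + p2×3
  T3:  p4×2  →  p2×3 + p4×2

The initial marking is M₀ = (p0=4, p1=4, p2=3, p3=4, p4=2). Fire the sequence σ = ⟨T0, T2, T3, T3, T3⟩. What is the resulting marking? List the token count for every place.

step 1: fire T0:  (p0=4, p1=4, p2=3, p3=4, p4=2) → (p0=4, p1=4, p2=3, p3=1, p4=2)
step 2: fire T2:  (p0=4, p1=4, p2=3, p3=1, p4=2) → (p0=4, p1=2, p2=6, p3=1, p4=2)
step 3: fire T3:  (p0=4, p1=2, p2=6, p3=1, p4=2) → (p0=4, p1=2, p2=9, p3=1, p4=2)
step 4: fire T3:  (p0=4, p1=2, p2=9, p3=1, p4=2) → (p0=4, p1=2, p2=12, p3=1, p4=2)
step 5: fire T3:  (p0=4, p1=2, p2=12, p3=1, p4=2) → (p0=4, p1=2, p2=15, p3=1, p4=2)

(p0=4, p1=2, p2=15, p3=1, p4=2)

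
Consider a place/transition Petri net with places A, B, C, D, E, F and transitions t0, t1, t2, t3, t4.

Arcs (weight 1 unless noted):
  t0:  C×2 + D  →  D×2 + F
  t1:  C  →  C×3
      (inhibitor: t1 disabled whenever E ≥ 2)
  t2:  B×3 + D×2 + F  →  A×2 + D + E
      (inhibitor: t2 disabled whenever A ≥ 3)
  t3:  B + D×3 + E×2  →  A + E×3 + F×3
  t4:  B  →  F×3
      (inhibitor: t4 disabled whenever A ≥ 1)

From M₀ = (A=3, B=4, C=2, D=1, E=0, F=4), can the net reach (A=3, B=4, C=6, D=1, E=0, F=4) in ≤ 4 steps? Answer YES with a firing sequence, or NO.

YES — reachable via ⟨t1, t1⟩ (2 firings)

step 1: fire t1:  (A=3, B=4, C=2, D=1, E=0, F=4) → (A=3, B=4, C=4, D=1, E=0, F=4)
step 2: fire t1:  (A=3, B=4, C=4, D=1, E=0, F=4) → (A=3, B=4, C=6, D=1, E=0, F=4)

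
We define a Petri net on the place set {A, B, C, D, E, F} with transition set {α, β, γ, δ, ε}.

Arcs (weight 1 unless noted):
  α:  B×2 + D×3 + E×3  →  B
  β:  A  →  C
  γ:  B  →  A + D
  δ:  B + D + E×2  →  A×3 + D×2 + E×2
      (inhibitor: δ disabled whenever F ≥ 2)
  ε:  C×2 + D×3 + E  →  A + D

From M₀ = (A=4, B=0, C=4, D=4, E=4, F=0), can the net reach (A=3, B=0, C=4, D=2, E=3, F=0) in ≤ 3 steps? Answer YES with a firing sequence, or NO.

YES — reachable via ⟨β, β, ε⟩ (3 firings)

step 1: fire β:  (A=4, B=0, C=4, D=4, E=4, F=0) → (A=3, B=0, C=5, D=4, E=4, F=0)
step 2: fire β:  (A=3, B=0, C=5, D=4, E=4, F=0) → (A=2, B=0, C=6, D=4, E=4, F=0)
step 3: fire ε:  (A=2, B=0, C=6, D=4, E=4, F=0) → (A=3, B=0, C=4, D=2, E=3, F=0)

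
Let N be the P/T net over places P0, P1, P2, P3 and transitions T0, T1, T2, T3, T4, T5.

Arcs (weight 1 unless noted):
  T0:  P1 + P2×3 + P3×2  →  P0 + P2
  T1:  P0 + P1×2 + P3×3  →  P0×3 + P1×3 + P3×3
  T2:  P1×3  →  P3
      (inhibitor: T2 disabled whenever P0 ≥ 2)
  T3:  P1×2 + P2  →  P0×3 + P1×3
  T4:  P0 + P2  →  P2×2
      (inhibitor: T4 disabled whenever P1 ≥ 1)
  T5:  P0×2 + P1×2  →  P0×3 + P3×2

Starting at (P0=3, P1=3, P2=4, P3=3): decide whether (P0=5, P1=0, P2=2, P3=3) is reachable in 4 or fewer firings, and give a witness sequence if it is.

YES — reachable via ⟨T0, T5⟩ (2 firings)

step 1: fire T0:  (P0=3, P1=3, P2=4, P3=3) → (P0=4, P1=2, P2=2, P3=1)
step 2: fire T5:  (P0=4, P1=2, P2=2, P3=1) → (P0=5, P1=0, P2=2, P3=3)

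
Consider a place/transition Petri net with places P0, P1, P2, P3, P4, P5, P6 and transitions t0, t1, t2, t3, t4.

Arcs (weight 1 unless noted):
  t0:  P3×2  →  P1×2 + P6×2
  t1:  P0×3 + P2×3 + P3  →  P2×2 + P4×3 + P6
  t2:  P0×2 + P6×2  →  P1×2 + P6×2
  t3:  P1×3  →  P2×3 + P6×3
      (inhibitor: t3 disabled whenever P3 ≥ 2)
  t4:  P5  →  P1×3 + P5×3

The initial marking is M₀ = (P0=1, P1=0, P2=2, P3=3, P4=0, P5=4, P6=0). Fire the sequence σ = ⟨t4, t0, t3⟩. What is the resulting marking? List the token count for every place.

step 1: fire t4:  (P0=1, P1=0, P2=2, P3=3, P4=0, P5=4, P6=0) → (P0=1, P1=3, P2=2, P3=3, P4=0, P5=6, P6=0)
step 2: fire t0:  (P0=1, P1=3, P2=2, P3=3, P4=0, P5=6, P6=0) → (P0=1, P1=5, P2=2, P3=1, P4=0, P5=6, P6=2)
step 3: fire t3:  (P0=1, P1=5, P2=2, P3=1, P4=0, P5=6, P6=2) → (P0=1, P1=2, P2=5, P3=1, P4=0, P5=6, P6=5)

(P0=1, P1=2, P2=5, P3=1, P4=0, P5=6, P6=5)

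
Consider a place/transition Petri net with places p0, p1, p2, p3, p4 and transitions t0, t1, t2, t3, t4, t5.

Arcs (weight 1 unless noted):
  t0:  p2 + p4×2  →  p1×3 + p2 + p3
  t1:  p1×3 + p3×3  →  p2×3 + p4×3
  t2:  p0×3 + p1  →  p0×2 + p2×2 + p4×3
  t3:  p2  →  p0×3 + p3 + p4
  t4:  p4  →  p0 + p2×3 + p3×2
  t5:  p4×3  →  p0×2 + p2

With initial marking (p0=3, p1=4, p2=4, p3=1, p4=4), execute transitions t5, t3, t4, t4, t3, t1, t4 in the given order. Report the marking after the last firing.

step 1: fire t5:  (p0=3, p1=4, p2=4, p3=1, p4=4) → (p0=5, p1=4, p2=5, p3=1, p4=1)
step 2: fire t3:  (p0=5, p1=4, p2=5, p3=1, p4=1) → (p0=8, p1=4, p2=4, p3=2, p4=2)
step 3: fire t4:  (p0=8, p1=4, p2=4, p3=2, p4=2) → (p0=9, p1=4, p2=7, p3=4, p4=1)
step 4: fire t4:  (p0=9, p1=4, p2=7, p3=4, p4=1) → (p0=10, p1=4, p2=10, p3=6, p4=0)
step 5: fire t3:  (p0=10, p1=4, p2=10, p3=6, p4=0) → (p0=13, p1=4, p2=9, p3=7, p4=1)
step 6: fire t1:  (p0=13, p1=4, p2=9, p3=7, p4=1) → (p0=13, p1=1, p2=12, p3=4, p4=4)
step 7: fire t4:  (p0=13, p1=1, p2=12, p3=4, p4=4) → (p0=14, p1=1, p2=15, p3=6, p4=3)

(p0=14, p1=1, p2=15, p3=6, p4=3)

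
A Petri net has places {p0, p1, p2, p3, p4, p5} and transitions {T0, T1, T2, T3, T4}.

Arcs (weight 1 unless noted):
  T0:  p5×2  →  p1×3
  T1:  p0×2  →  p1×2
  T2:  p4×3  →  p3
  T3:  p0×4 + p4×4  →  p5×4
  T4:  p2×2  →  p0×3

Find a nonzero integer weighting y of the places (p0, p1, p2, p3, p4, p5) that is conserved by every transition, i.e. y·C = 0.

Incidence matrix C (rows=places, cols=transitions):
       T0   T1   T2   T3   T4
   p0   0   -2    0   -4    3
   p1   3    2    0    0    0
   p2   0    0    0    0   -2
   p3   0    0    1    0    0
   p4   0    0   -3   -4    0
   p5  -2    0    0    4    0

Candidate y = [2, 2, 3, 3, 1, 3]; check y·C column-wise:
  col T0: 2·0 + 2·3 + 3·0 + 3·0 + 1·0 + 3·-2 = 0
  col T1: 2·-2 + 2·2 + 3·0 + 3·0 + 1·0 + 3·0 = 0
  col T2: 2·0 + 2·0 + 3·0 + 3·1 + 1·-3 + 3·0 = 0
  col T3: 2·-4 + 2·0 + 3·0 + 3·0 + 1·-4 + 3·4 = 0
  col T4: 2·3 + 2·0 + 3·-2 + 3·0 + 1·0 + 3·0 = 0

y = (p0:2, p1:2, p2:3, p3:3, p4:1, p5:3)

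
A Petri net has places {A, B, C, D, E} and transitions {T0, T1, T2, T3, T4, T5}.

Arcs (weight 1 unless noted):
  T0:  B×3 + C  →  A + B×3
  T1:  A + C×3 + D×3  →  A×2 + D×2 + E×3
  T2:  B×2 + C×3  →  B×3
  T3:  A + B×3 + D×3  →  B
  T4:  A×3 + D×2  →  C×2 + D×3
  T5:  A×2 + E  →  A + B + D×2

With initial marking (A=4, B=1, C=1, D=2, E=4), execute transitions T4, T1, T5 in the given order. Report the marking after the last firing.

(A=1, B=2, C=0, D=4, E=6)

step 1: fire T4:  (A=4, B=1, C=1, D=2, E=4) → (A=1, B=1, C=3, D=3, E=4)
step 2: fire T1:  (A=1, B=1, C=3, D=3, E=4) → (A=2, B=1, C=0, D=2, E=7)
step 3: fire T5:  (A=2, B=1, C=0, D=2, E=7) → (A=1, B=2, C=0, D=4, E=6)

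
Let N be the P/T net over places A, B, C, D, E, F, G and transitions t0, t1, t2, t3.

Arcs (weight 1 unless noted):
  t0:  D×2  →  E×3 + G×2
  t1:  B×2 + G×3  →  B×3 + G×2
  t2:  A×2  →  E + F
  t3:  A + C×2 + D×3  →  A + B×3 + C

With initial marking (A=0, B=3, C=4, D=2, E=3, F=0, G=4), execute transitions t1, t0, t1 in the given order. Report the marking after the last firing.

(A=0, B=5, C=4, D=0, E=6, F=0, G=4)

step 1: fire t1:  (A=0, B=3, C=4, D=2, E=3, F=0, G=4) → (A=0, B=4, C=4, D=2, E=3, F=0, G=3)
step 2: fire t0:  (A=0, B=4, C=4, D=2, E=3, F=0, G=3) → (A=0, B=4, C=4, D=0, E=6, F=0, G=5)
step 3: fire t1:  (A=0, B=4, C=4, D=0, E=6, F=0, G=5) → (A=0, B=5, C=4, D=0, E=6, F=0, G=4)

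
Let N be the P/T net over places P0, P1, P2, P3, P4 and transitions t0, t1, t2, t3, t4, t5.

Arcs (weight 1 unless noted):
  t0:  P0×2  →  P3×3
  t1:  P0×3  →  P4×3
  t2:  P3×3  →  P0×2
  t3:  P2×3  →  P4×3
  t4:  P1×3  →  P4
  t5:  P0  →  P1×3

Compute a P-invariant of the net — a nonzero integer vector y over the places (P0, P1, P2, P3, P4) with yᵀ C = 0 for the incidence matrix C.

Incidence matrix C (rows=places, cols=transitions):
       t0   t1   t2   t3   t4   t5
   P0  -2   -3    2    0    0   -1
   P1   0    0    0    0   -3    3
   P2   0    0    0   -3    0    0
   P3   3    0   -3    0    0    0
   P4   0    3    0    3    1    0

Candidate y = [3, 1, 3, 2, 3]; check y·C column-wise:
  col t0: 3·-2 + 1·0 + 3·0 + 2·3 + 3·0 = 0
  col t1: 3·-3 + 1·0 + 3·0 + 2·0 + 3·3 = 0
  col t2: 3·2 + 1·0 + 3·0 + 2·-3 + 3·0 = 0
  col t3: 3·0 + 1·0 + 3·-3 + 2·0 + 3·3 = 0
  col t4: 3·0 + 1·-3 + 3·0 + 2·0 + 3·1 = 0
  col t5: 3·-1 + 1·3 + 3·0 + 2·0 + 3·0 = 0

y = (P0:3, P1:1, P2:3, P3:2, P4:3)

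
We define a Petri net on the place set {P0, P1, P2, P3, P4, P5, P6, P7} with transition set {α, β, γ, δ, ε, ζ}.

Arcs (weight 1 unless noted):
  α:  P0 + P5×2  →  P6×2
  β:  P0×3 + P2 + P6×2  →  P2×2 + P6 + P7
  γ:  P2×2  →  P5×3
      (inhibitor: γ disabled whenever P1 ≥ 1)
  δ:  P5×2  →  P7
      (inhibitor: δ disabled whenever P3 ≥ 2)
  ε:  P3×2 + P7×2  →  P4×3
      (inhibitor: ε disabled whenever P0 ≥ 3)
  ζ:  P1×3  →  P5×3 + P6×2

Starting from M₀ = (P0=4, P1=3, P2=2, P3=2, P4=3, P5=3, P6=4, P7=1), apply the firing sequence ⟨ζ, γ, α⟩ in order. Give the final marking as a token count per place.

(P0=3, P1=0, P2=0, P3=2, P4=3, P5=7, P6=8, P7=1)

step 1: fire ζ:  (P0=4, P1=3, P2=2, P3=2, P4=3, P5=3, P6=4, P7=1) → (P0=4, P1=0, P2=2, P3=2, P4=3, P5=6, P6=6, P7=1)
step 2: fire γ:  (P0=4, P1=0, P2=2, P3=2, P4=3, P5=6, P6=6, P7=1) → (P0=4, P1=0, P2=0, P3=2, P4=3, P5=9, P6=6, P7=1)
step 3: fire α:  (P0=4, P1=0, P2=0, P3=2, P4=3, P5=9, P6=6, P7=1) → (P0=3, P1=0, P2=0, P3=2, P4=3, P5=7, P6=8, P7=1)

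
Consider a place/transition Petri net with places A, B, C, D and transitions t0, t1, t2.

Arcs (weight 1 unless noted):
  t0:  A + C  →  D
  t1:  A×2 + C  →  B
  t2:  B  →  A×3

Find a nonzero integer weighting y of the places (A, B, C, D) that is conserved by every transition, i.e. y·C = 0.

y = (A:1, B:3, C:1, D:2)

Incidence matrix C (rows=places, cols=transitions):
       t0   t1   t2
    A  -1   -2    3
    B   0    1   -1
    C  -1   -1    0
    D   1    0    0

Candidate y = [1, 3, 1, 2]; check y·C column-wise:
  col t0: 1·-1 + 3·0 + 1·-1 + 2·1 = 0
  col t1: 1·-2 + 3·1 + 1·-1 + 2·0 = 0
  col t2: 1·3 + 3·-1 + 1·0 + 2·0 = 0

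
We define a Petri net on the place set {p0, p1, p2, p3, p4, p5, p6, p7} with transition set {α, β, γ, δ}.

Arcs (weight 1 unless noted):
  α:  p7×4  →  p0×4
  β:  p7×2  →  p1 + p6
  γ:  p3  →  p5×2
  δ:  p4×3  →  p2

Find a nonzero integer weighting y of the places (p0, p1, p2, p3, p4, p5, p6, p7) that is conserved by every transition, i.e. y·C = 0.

y = (p0:0, p1:0, p2:3, p3:0, p4:1, p5:0, p6:0, p7:0)

Incidence matrix C (rows=places, cols=transitions):
        α    β    γ    δ
   p0   4    0    0    0
   p1   0    1    0    0
   p2   0    0    0    1
   p3   0    0   -1    0
   p4   0    0    0   -3
   p5   0    0    2    0
   p6   0    1    0    0
   p7  -4   -2    0    0

Candidate y = [0, 0, 3, 0, 1, 0, 0, 0]; check y·C column-wise:
  col α: 0·4 + 3·0 + 1·0 + 0·-4 = 0
  col β: 0·1 + 3·0 + 1·0 + 0·1 + 0·-2 = 0
  col γ: 3·0 + 0·-1 + 1·0 + 0·2 = 0
  col δ: 3·1 + 1·-3 = 0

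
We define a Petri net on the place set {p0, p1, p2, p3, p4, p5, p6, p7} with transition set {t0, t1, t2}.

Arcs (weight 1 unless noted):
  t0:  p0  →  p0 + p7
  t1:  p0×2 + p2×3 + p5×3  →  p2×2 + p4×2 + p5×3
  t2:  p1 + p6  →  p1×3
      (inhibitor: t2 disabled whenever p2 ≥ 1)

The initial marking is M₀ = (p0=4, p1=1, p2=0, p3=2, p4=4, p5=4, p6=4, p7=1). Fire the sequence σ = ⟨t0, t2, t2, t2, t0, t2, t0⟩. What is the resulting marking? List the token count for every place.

(p0=4, p1=9, p2=0, p3=2, p4=4, p5=4, p6=0, p7=4)

step 1: fire t0:  (p0=4, p1=1, p2=0, p3=2, p4=4, p5=4, p6=4, p7=1) → (p0=4, p1=1, p2=0, p3=2, p4=4, p5=4, p6=4, p7=2)
step 2: fire t2:  (p0=4, p1=1, p2=0, p3=2, p4=4, p5=4, p6=4, p7=2) → (p0=4, p1=3, p2=0, p3=2, p4=4, p5=4, p6=3, p7=2)
step 3: fire t2:  (p0=4, p1=3, p2=0, p3=2, p4=4, p5=4, p6=3, p7=2) → (p0=4, p1=5, p2=0, p3=2, p4=4, p5=4, p6=2, p7=2)
step 4: fire t2:  (p0=4, p1=5, p2=0, p3=2, p4=4, p5=4, p6=2, p7=2) → (p0=4, p1=7, p2=0, p3=2, p4=4, p5=4, p6=1, p7=2)
step 5: fire t0:  (p0=4, p1=7, p2=0, p3=2, p4=4, p5=4, p6=1, p7=2) → (p0=4, p1=7, p2=0, p3=2, p4=4, p5=4, p6=1, p7=3)
step 6: fire t2:  (p0=4, p1=7, p2=0, p3=2, p4=4, p5=4, p6=1, p7=3) → (p0=4, p1=9, p2=0, p3=2, p4=4, p5=4, p6=0, p7=3)
step 7: fire t0:  (p0=4, p1=9, p2=0, p3=2, p4=4, p5=4, p6=0, p7=3) → (p0=4, p1=9, p2=0, p3=2, p4=4, p5=4, p6=0, p7=4)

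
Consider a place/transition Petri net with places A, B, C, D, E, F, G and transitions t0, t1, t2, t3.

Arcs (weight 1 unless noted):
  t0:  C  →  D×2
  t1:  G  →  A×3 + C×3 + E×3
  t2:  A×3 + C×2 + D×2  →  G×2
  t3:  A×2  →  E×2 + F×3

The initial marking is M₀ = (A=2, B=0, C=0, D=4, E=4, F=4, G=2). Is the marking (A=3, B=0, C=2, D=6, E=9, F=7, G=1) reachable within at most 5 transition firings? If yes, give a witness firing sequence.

step 1: fire t1:  (A=2, B=0, C=0, D=4, E=4, F=4, G=2) → (A=5, B=0, C=3, D=4, E=7, F=4, G=1)
step 2: fire t0:  (A=5, B=0, C=3, D=4, E=7, F=4, G=1) → (A=5, B=0, C=2, D=6, E=7, F=4, G=1)
step 3: fire t3:  (A=5, B=0, C=2, D=6, E=7, F=4, G=1) → (A=3, B=0, C=2, D=6, E=9, F=7, G=1)

YES — reachable via ⟨t1, t0, t3⟩ (3 firings)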